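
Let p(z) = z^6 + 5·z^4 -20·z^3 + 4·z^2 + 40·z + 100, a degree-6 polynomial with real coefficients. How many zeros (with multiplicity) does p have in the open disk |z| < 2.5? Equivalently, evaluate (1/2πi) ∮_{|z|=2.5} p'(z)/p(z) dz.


The zeros of p are: (2 + 1i), (2 - 1i), (-1 + 3i), (-1 - 3i), (-1 + 1i), (-1 - 1i).
Their magnitudes are: 2.236, 2.236, 3.162, 3.162, 1.414, 1.414.
Zeros with |z| < R = 2.5: (2 + 1i), (2 - 1i), (-1 + 1i), (-1 - 1i).
Count = 4.
By the argument principle, (1/2πi) ∮_{|z|=R} p'(z)/p(z) dz equals exactly this count.

Number of zeros inside |z| < 2.5: 4.


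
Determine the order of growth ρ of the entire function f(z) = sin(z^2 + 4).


Write sin(w) = (e^{iw} ± e^{−iw})/(2 or 2i), so |sin(w)| ≤ e^{|w|}. With w = z^2 + 4, |w| ≤ 1r^2 + 4 on |z|=r, giving M(r) ≤ e^{1r^2 + 4} and ρ ≤ 2. For the lower bound, choose z on |z|=r with 1z^2 purely imaginary of modulus 1r^2; then |sin(z^2 + 4)| grows like e^{1r^2}/2, so ρ ≥ 2. Hence ρ = 2.
Therefore ρ = 2.

Order ρ = 2.


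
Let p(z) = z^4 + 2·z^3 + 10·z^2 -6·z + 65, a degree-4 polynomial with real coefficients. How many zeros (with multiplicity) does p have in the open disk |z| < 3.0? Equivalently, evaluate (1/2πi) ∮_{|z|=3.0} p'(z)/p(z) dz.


The zeros of p are: (1 + 2i), (1 - 2i), (-2 + 3i), (-2 - 3i).
Their magnitudes are: 2.236, 2.236, 3.606, 3.606.
Zeros with |z| < R = 3.0: (1 + 2i), (1 - 2i).
Count = 2.
By the argument principle, (1/2πi) ∮_{|z|=R} p'(z)/p(z) dz equals exactly this count.

Number of zeros inside |z| < 3.0: 2.


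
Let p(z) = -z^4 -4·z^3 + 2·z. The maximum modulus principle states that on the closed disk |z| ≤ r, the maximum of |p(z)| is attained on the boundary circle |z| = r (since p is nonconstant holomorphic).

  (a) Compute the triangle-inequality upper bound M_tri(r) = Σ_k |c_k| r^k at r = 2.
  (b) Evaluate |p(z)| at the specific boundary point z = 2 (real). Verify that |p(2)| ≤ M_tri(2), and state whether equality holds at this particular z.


Coefficients: c_0 = 0, c_1 = 2, c_2 = 0, c_3 = -4, c_4 = -1. Radius r = 2.
Part (a). Triangle bound: M_tri(r) = Σ_k |c_k| r^k
  = |0|·2^0 + |2|·2^1 + |0|·2^2 + |-4|·2^3 + |-1|·2^4
  = 0 + 4 + 0 + 32 + 16 = 52.
This bounds M(r) := max_{|z|=r} |p(z)| from above; equality holds iff all terms c_k z^k can be made to align in phase at a single z on |z|=r.
Part (b). At z = 2 (real, on the circle |z| = r):
  p(2) = (0)·2^0 + (2)·2^1 + (0)·2^2 + (-4)·2^3 + (-1)·2^4 = -44.
  |p(2)| = 44.
Check: |p(2)| = 44 ≤ 52 = M_tri(2). ✓ Equality does not hold at z = 2 (the coefficients have mixed signs, so the terms do not all align in phase there).

M_tri(2) = 52; |p(2)| = 44; equality at z=2: no.


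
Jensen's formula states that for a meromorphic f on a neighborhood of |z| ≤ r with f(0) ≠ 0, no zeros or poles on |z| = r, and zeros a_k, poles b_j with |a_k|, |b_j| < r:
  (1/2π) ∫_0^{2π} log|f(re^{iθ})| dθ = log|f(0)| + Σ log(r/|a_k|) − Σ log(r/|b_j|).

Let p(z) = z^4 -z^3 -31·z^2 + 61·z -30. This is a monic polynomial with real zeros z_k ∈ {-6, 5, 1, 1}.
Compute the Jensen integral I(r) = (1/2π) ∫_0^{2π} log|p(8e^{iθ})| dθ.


Zeros: -6, 1, 1, 5; r = 8.
Inside |z| < r: -6, 1, 1, 5. Outside (|z| ≥ r): ∅.
p(0) = -30, so log|p(0)| = log(30) = 3.4012.
Apply Jensen: I(r) = log|p(0)| + Σ_k log(r/|z_k|), summed over zeros inside |z| < r.
  log(r/|z_k|) for z_k = -6: log(8/6) = 0.2877
  log(r/|z_k|) for z_k = 5: log(8/5) = 0.4700
  log(r/|z_k|) for z_k = 1: log(8/1) = 2.0794
  log(r/|z_k|) for z_k = 1: log(8/1) = 2.0794
Sum over inside zeros: 4.9166.
I(r) = log|p(0)| + (inside sum) = 3.4012 + 4.9166 = 8.3178.
Closed form (all zeros inside, monic): I(r) = n·log(r) = 4·log(8) = 8.3178. ✓

I(r) ≈ 8.3178.


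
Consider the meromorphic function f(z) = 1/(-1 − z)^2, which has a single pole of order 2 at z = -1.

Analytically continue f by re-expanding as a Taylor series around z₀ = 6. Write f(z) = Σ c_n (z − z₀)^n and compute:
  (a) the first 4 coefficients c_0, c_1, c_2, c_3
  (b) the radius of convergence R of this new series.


Let w = z − z₀, so z = z₀ + w.
Then -1 − z = -1 − (z₀ + w) = (-1 − z₀) − w = -7 − w.
f(z) = 1/(-7 − w)^2 = (1/(-7)^2) · (1 − w/(-7))^{−2}.
By the binomial series (1−u)^{−2} = Σ_{n≥0} C(n+1, 1) u^n for |u|<1, with u = w/(-7):
  c_n = C(n+1, 1) / (-7)^(n+2).
  c_0 = 1/(-7)^2 = 1/49.
  c_1 = 2/(-7)^3 = -2/343.
  c_2 = 3/(-7)^4 = 3/2401.
  c_3 = 4/(-7)^5 = -4/16807.
The series is valid for |w/d| < 1, i.e. |z − z₀| < |d|.
Radius of convergence: R = |-1 − z₀| = |-7| = 7 (distance from z₀ to the singularity z = -1).

c_0 = 1/49, c_1 = -2/343, c_2 = 3/2401, c_3 = -4/16807; R = 7.


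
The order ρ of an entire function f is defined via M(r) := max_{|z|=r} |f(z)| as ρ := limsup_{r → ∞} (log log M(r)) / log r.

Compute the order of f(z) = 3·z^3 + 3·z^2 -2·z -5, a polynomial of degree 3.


|f(z)| ≤ Σ|c_k|·r^k = O(r^3) as r → ∞. Polynomial growth is O(e^{r^ε}) for every ε > 0 (since r^3/e^{r^ε} → 0), so ρ ≤ ε for all ε > 0, i.e. ρ = 0. Every nonconstant polynomial has order 0.
Therefore ρ = 0.

Order ρ = 0.


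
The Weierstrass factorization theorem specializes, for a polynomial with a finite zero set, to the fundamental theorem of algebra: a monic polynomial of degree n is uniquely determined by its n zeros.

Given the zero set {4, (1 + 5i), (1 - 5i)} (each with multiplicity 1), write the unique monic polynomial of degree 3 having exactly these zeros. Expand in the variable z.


The polynomial is p(z) = ∏_{α ∈ S} (z − α), where S = {4, (1 + 5i), (1 - 5i)}.
Expanding the product yields: p(z) = z^3 -6·z^2 + 34·z -104.
Note conjugate pairs combine to real quadratics: (z − (1+5i))(z − (1−5i)) = z² − 2z + 26.
The resulting polynomial has degree 3 and real coefficients as required.

p(z) = z^3 -6·z^2 + 34·z -104.


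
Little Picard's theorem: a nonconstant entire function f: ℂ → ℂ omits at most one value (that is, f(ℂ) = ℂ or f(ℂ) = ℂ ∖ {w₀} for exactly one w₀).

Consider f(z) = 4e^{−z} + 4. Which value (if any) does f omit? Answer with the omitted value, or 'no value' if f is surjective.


Little Picard bounds the complement of f(ℂ) to at most one point.
e^{−z} is never zero on ℂ, so 4·e^{−z} takes every value in ℂ ∖ {0}. Adding 4 shifts the range to ℂ ∖ {4}. Thus f omits exactly the value 4.

Omitted value: 4.


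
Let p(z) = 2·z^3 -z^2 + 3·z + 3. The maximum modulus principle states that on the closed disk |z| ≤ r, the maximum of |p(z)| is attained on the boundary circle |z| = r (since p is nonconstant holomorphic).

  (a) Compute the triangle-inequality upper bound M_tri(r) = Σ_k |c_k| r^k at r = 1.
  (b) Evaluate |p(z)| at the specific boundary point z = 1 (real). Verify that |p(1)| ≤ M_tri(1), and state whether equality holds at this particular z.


Coefficients: c_0 = 3, c_1 = 3, c_2 = -1, c_3 = 2. Radius r = 1.
Part (a). Triangle bound: M_tri(r) = Σ_k |c_k| r^k
  = |3|·1^0 + |3|·1^1 + |-1|·1^2 + |2|·1^3
  = 3 + 3 + 1 + 2 = 9.
This bounds M(r) := max_{|z|=r} |p(z)| from above; equality holds iff all terms c_k z^k can be made to align in phase at a single z on |z|=r.
Part (b). At z = 1 (real, on the circle |z| = r):
  p(1) = (3)·1^0 + (3)·1^1 + (-1)·1^2 + (2)·1^3 = 7.
  |p(1)| = 7.
Check: |p(1)| = 7 ≤ 9 = M_tri(1). ✓ Equality does not hold at z = 1 (the coefficients have mixed signs, so the terms do not all align in phase there).

M_tri(1) = 9; |p(1)| = 7; equality at z=1: no.


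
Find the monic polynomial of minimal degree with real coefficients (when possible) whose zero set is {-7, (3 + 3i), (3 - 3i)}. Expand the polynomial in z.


The polynomial is p(z) = ∏_{α ∈ S} (z − α), where S = {-7, (3 + 3i), (3 - 3i)}.
Expanding the product yields: p(z) = z^3 + z^2 -24·z + 126.
Note conjugate pairs combine to real quadratics: (z − (3+3i))(z − (3−3i)) = z² − 6z + 18.
The resulting polynomial has degree 3 and real coefficients as required.

p(z) = z^3 + z^2 -24·z + 126.


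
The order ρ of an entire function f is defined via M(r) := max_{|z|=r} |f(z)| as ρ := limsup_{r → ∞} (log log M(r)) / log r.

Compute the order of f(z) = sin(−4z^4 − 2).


Write sin(w) = (e^{iw} ± e^{−iw})/(2 or 2i), so |sin(w)| ≤ e^{|w|}. With w = −4z^4 − 2, |w| ≤ 4r^4 + 2 on |z|=r, giving M(r) ≤ e^{4r^4 + 2} and ρ ≤ 4. For the lower bound, choose z on |z|=r with -4z^4 purely imaginary of modulus 4r^4; then |sin(−4z^4 − 2)| grows like e^{4r^4}/2, so ρ ≥ 4. Hence ρ = 4.
Therefore ρ = 4.

Order ρ = 4.


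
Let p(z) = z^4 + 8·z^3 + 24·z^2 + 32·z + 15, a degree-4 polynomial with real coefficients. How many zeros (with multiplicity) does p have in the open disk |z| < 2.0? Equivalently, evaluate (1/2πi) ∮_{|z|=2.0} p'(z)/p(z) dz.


The zeros of p are: -3, -1, (-2 + 1i), (-2 - 1i).
Their magnitudes are: 3, 1, 2.236, 2.236.
Zeros with |z| < R = 2.0: -1.
Count = 1.
By the argument principle, (1/2πi) ∮_{|z|=R} p'(z)/p(z) dz equals exactly this count.

Number of zeros inside |z| < 2.0: 1.


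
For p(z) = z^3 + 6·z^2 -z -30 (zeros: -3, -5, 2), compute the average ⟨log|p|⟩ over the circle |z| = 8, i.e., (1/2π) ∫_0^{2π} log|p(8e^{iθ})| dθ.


Zeros: -5, -3, 2; r = 8.
Inside |z| < r: -5, -3, 2. Outside (|z| ≥ r): ∅.
p(0) = -30, so log|p(0)| = log(30) = 3.4012.
Apply Jensen: I(r) = log|p(0)| + Σ_k log(r/|z_k|), summed over zeros inside |z| < r.
  log(r/|z_k|) for z_k = -3: log(8/3) = 0.9808
  log(r/|z_k|) for z_k = -5: log(8/5) = 0.4700
  log(r/|z_k|) for z_k = 2: log(8/2) = 1.3863
Sum over inside zeros: 2.8371.
I(r) = log|p(0)| + (inside sum) = 3.4012 + 2.8371 = 6.2383.
Closed form (all zeros inside, monic): I(r) = n·log(r) = 3·log(8) = 6.2383. ✓

I(r) ≈ 6.2383.


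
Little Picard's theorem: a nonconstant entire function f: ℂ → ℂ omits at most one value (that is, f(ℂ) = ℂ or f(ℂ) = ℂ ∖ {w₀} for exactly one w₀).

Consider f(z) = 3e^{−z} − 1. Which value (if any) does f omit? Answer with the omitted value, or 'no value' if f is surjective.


Little Picard bounds the complement of f(ℂ) to at most one point.
e^{−z} is never zero on ℂ, so 3·e^{−z} takes every value in ℂ ∖ {0}. Adding -1 shifts the range to ℂ ∖ {-1}. Thus f omits exactly the value -1.

Omitted value: -1.


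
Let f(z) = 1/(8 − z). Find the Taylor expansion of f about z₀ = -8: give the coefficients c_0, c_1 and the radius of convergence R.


Let w = z − z₀, so z = z₀ + w.
Then 8 − z = 8 − (z₀ + w) = (8 − z₀) − w = 16 − w.
f(z) = 1/(16 − w) = (1/(16)) · 1/(1 − w/(16)) = Σ_{n≥0} w^n / (16)^(n+1).
So c_n = 1/(16)^(n+1):
  c_0 = 1/(16)^1 = 1/16.
  c_1 = 1/(16)^2 = 1/256.
The series is valid for |w/d| < 1, i.e. |z − z₀| < |d|.
Radius of convergence: R = |8 − z₀| = |16| = 16 (distance from z₀ to the singularity z = 8).

c_0 = 1/16, c_1 = 1/256; R = 16.


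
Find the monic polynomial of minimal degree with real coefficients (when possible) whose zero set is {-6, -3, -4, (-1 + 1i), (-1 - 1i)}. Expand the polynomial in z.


The polynomial is p(z) = ∏_{α ∈ S} (z − α), where S = {-6, -3, -4, (-1 + 1i), (-1 - 1i)}.
Expanding the product yields: p(z) = z^5 + 15·z^4 + 82·z^3 + 206·z^2 + 252·z + 144.
Note conjugate pairs combine to real quadratics: (z − (-1+1i))(z − (-1−1i)) = z² + 2z + 2.
The resulting polynomial has degree 5 and real coefficients as required.

p(z) = z^5 + 15·z^4 + 82·z^3 + 206·z^2 + 252·z + 144.


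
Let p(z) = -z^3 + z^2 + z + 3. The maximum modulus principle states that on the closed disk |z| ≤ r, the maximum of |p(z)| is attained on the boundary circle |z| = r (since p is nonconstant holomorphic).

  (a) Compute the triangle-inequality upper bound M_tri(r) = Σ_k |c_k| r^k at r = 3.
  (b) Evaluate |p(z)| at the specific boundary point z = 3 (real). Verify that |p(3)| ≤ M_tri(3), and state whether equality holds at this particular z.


Coefficients: c_0 = 3, c_1 = 1, c_2 = 1, c_3 = -1. Radius r = 3.
Part (a). Triangle bound: M_tri(r) = Σ_k |c_k| r^k
  = |3|·3^0 + |1|·3^1 + |1|·3^2 + |-1|·3^3
  = 3 + 3 + 9 + 27 = 42.
This bounds M(r) := max_{|z|=r} |p(z)| from above; equality holds iff all terms c_k z^k can be made to align in phase at a single z on |z|=r.
Part (b). At z = 3 (real, on the circle |z| = r):
  p(3) = (3)·3^0 + (1)·3^1 + (1)·3^2 + (-1)·3^3 = -12.
  |p(3)| = 12.
Check: |p(3)| = 12 ≤ 42 = M_tri(3). ✓ Equality does not hold at z = 3 (the coefficients have mixed signs, so the terms do not all align in phase there).

M_tri(3) = 42; |p(3)| = 12; equality at z=3: no.


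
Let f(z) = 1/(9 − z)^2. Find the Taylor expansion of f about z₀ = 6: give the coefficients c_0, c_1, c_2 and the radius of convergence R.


Let w = z − z₀, so z = z₀ + w.
Then 9 − z = 9 − (z₀ + w) = (9 − z₀) − w = 3 − w.
f(z) = 1/(3 − w)^2 = (1/(3)^2) · (1 − w/(3))^{−2}.
By the binomial series (1−u)^{−2} = Σ_{n≥0} C(n+1, 1) u^n for |u|<1, with u = w/(3):
  c_n = C(n+1, 1) / (3)^(n+2).
  c_0 = 1/(3)^2 = 1/9.
  c_1 = 2/(3)^3 = 2/27.
  c_2 = 3/(3)^4 = 1/27.
The series is valid for |w/d| < 1, i.e. |z − z₀| < |d|.
Radius of convergence: R = |9 − z₀| = |3| = 3 (distance from z₀ to the singularity z = 9).

c_0 = 1/9, c_1 = 2/27, c_2 = 1/27; R = 3.


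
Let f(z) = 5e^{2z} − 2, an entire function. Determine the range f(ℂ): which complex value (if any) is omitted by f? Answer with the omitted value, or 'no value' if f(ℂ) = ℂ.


Little Picard bounds the complement of f(ℂ) to at most one point.
e^{2z} is never zero on ℂ, so 5·e^{2z} takes every value in ℂ ∖ {0}. Adding -2 shifts the range to ℂ ∖ {-2}. Thus f omits exactly the value -2.

Omitted value: -2.


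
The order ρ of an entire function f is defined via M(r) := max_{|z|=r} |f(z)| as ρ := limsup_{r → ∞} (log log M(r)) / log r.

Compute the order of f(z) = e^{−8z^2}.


|e^{−8z^2}| = e^{Re(-8·z^2) + 0} ≤ e^{8|z|^2 + 0} = e^{8r^2 + 0} on |z| = r, so ρ ≤ 2. Choosing z on |z|=r so that -8·z^2 is real positive (always possible by picking arg z appropriately) gives |f(z)| = e^{8r^2 + 0}, matching the bound. The additive constant 0 does not affect log log M(r) ~ 2·log r. Hence ρ = 2.
Therefore ρ = 2.

Order ρ = 2.


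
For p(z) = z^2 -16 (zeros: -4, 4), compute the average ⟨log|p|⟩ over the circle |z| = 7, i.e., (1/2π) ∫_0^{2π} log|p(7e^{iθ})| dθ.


Zeros: -4, 4; r = 7.
Inside |z| < r: -4, 4. Outside (|z| ≥ r): ∅.
p(0) = -16, so log|p(0)| = log(16) = 2.7726.
Apply Jensen: I(r) = log|p(0)| + Σ_k log(r/|z_k|), summed over zeros inside |z| < r.
  log(r/|z_k|) for z_k = -4: log(7/4) = 0.5596
  log(r/|z_k|) for z_k = 4: log(7/4) = 0.5596
Sum over inside zeros: 1.1192.
I(r) = log|p(0)| + (inside sum) = 2.7726 + 1.1192 = 3.8918.
Closed form (all zeros inside, monic): I(r) = n·log(r) = 2·log(7) = 3.8918. ✓

I(r) ≈ 3.8918.


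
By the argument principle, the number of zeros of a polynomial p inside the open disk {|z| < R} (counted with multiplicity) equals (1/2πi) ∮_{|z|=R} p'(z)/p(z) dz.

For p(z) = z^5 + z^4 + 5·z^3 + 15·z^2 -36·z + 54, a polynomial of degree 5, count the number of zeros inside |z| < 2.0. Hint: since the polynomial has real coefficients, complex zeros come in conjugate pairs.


The zeros of p are: (1 + 1i), (1 - 1i), (0 + 3i), (0 - 3i), -3.
Their magnitudes are: 1.414, 1.414, 3, 3, 3.
Zeros with |z| < R = 2.0: (1 + 1i), (1 - 1i).
Count = 2.
By the argument principle, (1/2πi) ∮_{|z|=R} p'(z)/p(z) dz equals exactly this count.

Number of zeros inside |z| < 2.0: 2.


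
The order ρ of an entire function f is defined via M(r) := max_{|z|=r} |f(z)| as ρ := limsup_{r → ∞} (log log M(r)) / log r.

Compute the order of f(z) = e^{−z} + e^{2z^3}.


Each summand is entire of order 1 and 3 respectively (as in the single-exponential case). The order of a sum is at most the max of the orders, so ρ ≤ 3. For the lower bound: on |z|=r choose arg z so that 2z^3 is real positive; then |e^{2z^3}| = e^{2r^3} while |e^{-1z}| ≤ e^{1r^1} = o(e^{2r^3}). So |f| ≥ e^{2r^3}(1 − o(1)) and ρ ≥ 3. Hence ρ = max(1, 3) = 3.
Therefore ρ = 3.

Order ρ = 3.


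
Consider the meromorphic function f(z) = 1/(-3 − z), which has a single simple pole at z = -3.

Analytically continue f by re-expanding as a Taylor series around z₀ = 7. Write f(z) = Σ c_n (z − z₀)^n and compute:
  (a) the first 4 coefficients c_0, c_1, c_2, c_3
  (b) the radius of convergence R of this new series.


Let w = z − z₀, so z = z₀ + w.
Then -3 − z = -3 − (z₀ + w) = (-3 − z₀) − w = -10 − w.
f(z) = 1/(-10 − w) = (1/(-10)) · 1/(1 − w/(-10)) = Σ_{n≥0} w^n / (-10)^(n+1).
So c_n = 1/(-10)^(n+1):
  c_0 = 1/(-10)^1 = -1/10.
  c_1 = 1/(-10)^2 = 1/100.
  c_2 = 1/(-10)^3 = -1/1000.
  c_3 = 1/(-10)^4 = 1/10000.
The series is valid for |w/d| < 1, i.e. |z − z₀| < |d|.
Radius of convergence: R = |-3 − z₀| = |-10| = 10 (distance from z₀ to the singularity z = -3).

c_0 = -1/10, c_1 = 1/100, c_2 = -1/1000, c_3 = 1/10000; R = 10.


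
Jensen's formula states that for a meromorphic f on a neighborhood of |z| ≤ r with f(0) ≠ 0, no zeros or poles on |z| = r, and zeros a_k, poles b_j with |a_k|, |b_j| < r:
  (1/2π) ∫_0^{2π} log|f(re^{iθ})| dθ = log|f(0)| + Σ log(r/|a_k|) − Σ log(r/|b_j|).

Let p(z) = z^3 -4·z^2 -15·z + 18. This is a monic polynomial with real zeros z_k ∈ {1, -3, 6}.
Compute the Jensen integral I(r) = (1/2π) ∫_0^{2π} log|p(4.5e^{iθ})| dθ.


Zeros: -3, 1, 6; r = 4.5.
Inside |z| < r: -3, 1. Outside (|z| ≥ r): 6.
p(0) = 18, so log|p(0)| = log(18) = 2.8904.
Apply Jensen: I(r) = log|p(0)| + Σ_k log(r/|z_k|), summed over zeros inside |z| < r.
  log(r/|z_k|) for z_k = 1: log(4.5/1) = 1.5041
  log(r/|z_k|) for z_k = -3: log(4.5/3) = 0.4055
  Outside zeros (6) contribute nothing to the Jensen sum.
Sum over inside zeros: 1.9095.
I(r) = log|p(0)| + (inside sum) = 2.8904 + 1.9095 = 4.7999.
Note: since some zeros are outside |z| ≤ r, the simplified n·log(r) form does NOT apply — only the inside zeros contribute.

I(r) ≈ 4.7999.


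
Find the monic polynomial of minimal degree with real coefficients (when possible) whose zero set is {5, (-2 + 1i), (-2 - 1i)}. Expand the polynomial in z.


The polynomial is p(z) = ∏_{α ∈ S} (z − α), where S = {5, (-2 + 1i), (-2 - 1i)}.
Expanding the product yields: p(z) = z^3 -z^2 -15·z -25.
Note conjugate pairs combine to real quadratics: (z − (-2+1i))(z − (-2−1i)) = z² + 4z + 5.
The resulting polynomial has degree 3 and real coefficients as required.

p(z) = z^3 -z^2 -15·z -25.


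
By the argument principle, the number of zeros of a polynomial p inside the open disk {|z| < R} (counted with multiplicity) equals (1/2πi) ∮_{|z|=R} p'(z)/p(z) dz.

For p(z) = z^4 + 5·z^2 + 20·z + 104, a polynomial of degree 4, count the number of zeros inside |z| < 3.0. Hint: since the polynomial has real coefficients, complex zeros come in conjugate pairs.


The zeros of p are: (-2 + 2i), (-2 - 2i), (2 + 3i), (2 - 3i).
Their magnitudes are: 2.828, 2.828, 3.606, 3.606.
Zeros with |z| < R = 3.0: (-2 + 2i), (-2 - 2i).
Count = 2.
By the argument principle, (1/2πi) ∮_{|z|=R} p'(z)/p(z) dz equals exactly this count.

Number of zeros inside |z| < 3.0: 2.


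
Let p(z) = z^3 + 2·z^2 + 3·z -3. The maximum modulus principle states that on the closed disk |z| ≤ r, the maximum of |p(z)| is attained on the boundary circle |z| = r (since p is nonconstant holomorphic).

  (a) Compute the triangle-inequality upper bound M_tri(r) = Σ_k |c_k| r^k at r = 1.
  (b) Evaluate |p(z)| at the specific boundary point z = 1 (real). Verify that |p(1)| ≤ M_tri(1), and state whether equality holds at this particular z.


Coefficients: c_0 = -3, c_1 = 3, c_2 = 2, c_3 = 1. Radius r = 1.
Part (a). Triangle bound: M_tri(r) = Σ_k |c_k| r^k
  = |-3|·1^0 + |3|·1^1 + |2|·1^2 + |1|·1^3
  = 3 + 3 + 2 + 1 = 9.
This bounds M(r) := max_{|z|=r} |p(z)| from above; equality holds iff all terms c_k z^k can be made to align in phase at a single z on |z|=r.
Part (b). At z = 1 (real, on the circle |z| = r):
  p(1) = (-3)·1^0 + (3)·1^1 + (2)·1^2 + (1)·1^3 = 3.
  |p(1)| = 3.
Check: |p(1)| = 3 ≤ 9 = M_tri(1). ✓ Equality does not hold at z = 1 (the coefficients have mixed signs, so the terms do not all align in phase there).

M_tri(1) = 9; |p(1)| = 3; equality at z=1: no.


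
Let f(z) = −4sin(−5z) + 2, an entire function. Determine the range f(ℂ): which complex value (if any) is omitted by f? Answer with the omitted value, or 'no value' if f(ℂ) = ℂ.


Little Picard bounds the complement of f(ℂ) to at most one point.
sin is entire and surjective onto ℂ: for every w ∈ ℂ, sin(ζ) = w has a solution ζ ∈ ℂ (e.g., via the complex inverse arcsin). With ζ = −5z this gives z = ζ/(-5). Then -4·sin(−5z) takes every value in -4·ℂ = ℂ, and adding 2 is a bijection of ℂ. So f is surjective and omits no value. (Note: only on the real line is sin bounded by [−1, 1].)

Omitted value: no value.


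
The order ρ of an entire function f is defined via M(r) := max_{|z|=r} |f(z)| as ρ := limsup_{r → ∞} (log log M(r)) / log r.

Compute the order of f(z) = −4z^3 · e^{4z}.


M(r) = max_{|z|=r} |-4|·|z|^3·|e^{4z}| = 4·r^3 · e^{4r^1} (the factors attain their maxima compatibly on |z|=r). Then log M(r) = log 4 + 3·log r + 4r^1, dominated by the last term, so log log M(r) ~ 1·log r. The polynomial factor -4z^3 contributes only a log r term and does not affect the order. ρ = 1.
Therefore ρ = 1.

Order ρ = 1.


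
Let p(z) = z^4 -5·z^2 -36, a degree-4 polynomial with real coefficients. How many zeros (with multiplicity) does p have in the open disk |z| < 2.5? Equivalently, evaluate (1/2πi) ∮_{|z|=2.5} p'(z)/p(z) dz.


The zeros of p are: (0 + 2i), (0 - 2i), 3, -3.
Their magnitudes are: 2, 2, 3, 3.
Zeros with |z| < R = 2.5: (0 + 2i), (0 - 2i).
Count = 2.
By the argument principle, (1/2πi) ∮_{|z|=R} p'(z)/p(z) dz equals exactly this count.

Number of zeros inside |z| < 2.5: 2.


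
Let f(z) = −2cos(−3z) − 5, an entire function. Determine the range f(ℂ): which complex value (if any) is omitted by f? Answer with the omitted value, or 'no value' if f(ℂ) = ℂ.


Little Picard bounds the complement of f(ℂ) to at most one point.
cos is entire and surjective onto ℂ: for every w ∈ ℂ, cos(ζ) = w has a solution ζ ∈ ℂ (e.g., via the complex inverse arccos). With ζ = −3z this gives z = ζ/(-3). Then -2·cos(−3z) takes every value in -2·ℂ = ℂ, and adding -5 is a bijection of ℂ. So f is surjective and omits no value. (Note: only on the real line is cos bounded by [−1, 1].)

Omitted value: no value.


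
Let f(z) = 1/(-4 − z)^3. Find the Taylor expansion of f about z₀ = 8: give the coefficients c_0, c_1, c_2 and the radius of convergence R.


Let w = z − z₀, so z = z₀ + w.
Then -4 − z = -4 − (z₀ + w) = (-4 − z₀) − w = -12 − w.
f(z) = 1/(-12 − w)^3 = (1/(-12)^3) · (1 − w/(-12))^{−3}.
By the binomial series (1−u)^{−3} = Σ_{n≥0} C(n+2, 2) u^n for |u|<1, with u = w/(-12):
  c_n = C(n+2, 2) / (-12)^(n+3).
  c_0 = 1/(-12)^3 = -1/1728.
  c_1 = 3/(-12)^4 = 1/6912.
  c_2 = 6/(-12)^5 = -1/41472.
The series is valid for |w/d| < 1, i.e. |z − z₀| < |d|.
Radius of convergence: R = |-4 − z₀| = |-12| = 12 (distance from z₀ to the singularity z = -4).

c_0 = -1/1728, c_1 = 1/6912, c_2 = -1/41472; R = 12.


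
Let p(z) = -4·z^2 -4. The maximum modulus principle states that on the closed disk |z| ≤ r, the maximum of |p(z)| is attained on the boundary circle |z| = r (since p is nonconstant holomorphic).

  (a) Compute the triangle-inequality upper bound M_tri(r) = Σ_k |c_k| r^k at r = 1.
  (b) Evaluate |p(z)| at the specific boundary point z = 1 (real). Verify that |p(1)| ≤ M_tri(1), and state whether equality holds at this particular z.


Coefficients: c_0 = -4, c_1 = 0, c_2 = -4. Radius r = 1.
Part (a). Triangle bound: M_tri(r) = Σ_k |c_k| r^k
  = |-4|·1^0 + |0|·1^1 + |-4|·1^2
  = 4 + 0 + 4 = 8.
This bounds M(r) := max_{|z|=r} |p(z)| from above; equality holds iff all terms c_k z^k can be made to align in phase at a single z on |z|=r.
Part (b). At z = 1 (real, on the circle |z| = r):
  p(1) = (-4)·1^0 + (0)·1^1 + (-4)·1^2 = -8.
  |p(1)| = 8.
Since all nonzero coefficients share the same sign, |p(1)| = 8 = M_tri(1); the triangle bound is attained at z = 1, so in fact M(r) = 8.

M_tri(1) = 8; |p(1)| = 8; equality at z=1: yes.


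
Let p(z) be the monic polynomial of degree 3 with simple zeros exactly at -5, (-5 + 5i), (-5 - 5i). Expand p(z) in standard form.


The polynomial is p(z) = ∏_{α ∈ S} (z − α), where S = {-5, (-5 + 5i), (-5 - 5i)}.
Expanding the product yields: p(z) = z^3 + 15·z^2 + 100·z + 250.
Note conjugate pairs combine to real quadratics: (z − (-5+5i))(z − (-5−5i)) = z² + 10z + 50.
The resulting polynomial has degree 3 and real coefficients as required.

p(z) = z^3 + 15·z^2 + 100·z + 250.


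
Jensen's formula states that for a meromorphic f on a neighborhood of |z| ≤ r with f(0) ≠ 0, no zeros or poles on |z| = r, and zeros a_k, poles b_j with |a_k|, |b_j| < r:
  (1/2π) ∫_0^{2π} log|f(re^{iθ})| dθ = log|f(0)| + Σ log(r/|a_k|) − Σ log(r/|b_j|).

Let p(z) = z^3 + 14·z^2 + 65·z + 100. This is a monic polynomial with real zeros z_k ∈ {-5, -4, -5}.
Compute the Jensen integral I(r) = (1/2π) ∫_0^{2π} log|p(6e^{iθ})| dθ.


Zeros: -5, -5, -4; r = 6.
Inside |z| < r: -5, -5, -4. Outside (|z| ≥ r): ∅.
p(0) = 100, so log|p(0)| = log(100) = 4.6052.
Apply Jensen: I(r) = log|p(0)| + Σ_k log(r/|z_k|), summed over zeros inside |z| < r.
  log(r/|z_k|) for z_k = -5: log(6/5) = 0.1823
  log(r/|z_k|) for z_k = -4: log(6/4) = 0.4055
  log(r/|z_k|) for z_k = -5: log(6/5) = 0.1823
Sum over inside zeros: 0.7701.
I(r) = log|p(0)| + (inside sum) = 4.6052 + 0.7701 = 5.3753.
Closed form (all zeros inside, monic): I(r) = n·log(r) = 3·log(6) = 5.3753. ✓

I(r) ≈ 5.3753.


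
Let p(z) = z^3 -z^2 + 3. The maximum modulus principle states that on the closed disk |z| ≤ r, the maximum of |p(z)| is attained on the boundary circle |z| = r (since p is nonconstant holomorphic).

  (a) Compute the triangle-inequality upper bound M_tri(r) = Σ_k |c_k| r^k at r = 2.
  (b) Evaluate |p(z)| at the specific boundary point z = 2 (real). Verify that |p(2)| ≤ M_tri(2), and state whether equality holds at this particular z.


Coefficients: c_0 = 3, c_1 = 0, c_2 = -1, c_3 = 1. Radius r = 2.
Part (a). Triangle bound: M_tri(r) = Σ_k |c_k| r^k
  = |3|·2^0 + |0|·2^1 + |-1|·2^2 + |1|·2^3
  = 3 + 0 + 4 + 8 = 15.
This bounds M(r) := max_{|z|=r} |p(z)| from above; equality holds iff all terms c_k z^k can be made to align in phase at a single z on |z|=r.
Part (b). At z = 2 (real, on the circle |z| = r):
  p(2) = (3)·2^0 + (0)·2^1 + (-1)·2^2 + (1)·2^3 = 7.
  |p(2)| = 7.
Check: |p(2)| = 7 ≤ 15 = M_tri(2). ✓ Equality does not hold at z = 2 (the coefficients have mixed signs, so the terms do not all align in phase there).

M_tri(2) = 15; |p(2)| = 7; equality at z=2: no.


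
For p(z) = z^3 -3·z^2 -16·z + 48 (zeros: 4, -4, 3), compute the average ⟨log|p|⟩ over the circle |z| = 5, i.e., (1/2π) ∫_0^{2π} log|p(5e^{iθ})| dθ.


Zeros: -4, 3, 4; r = 5.
Inside |z| < r: -4, 3, 4. Outside (|z| ≥ r): ∅.
p(0) = 48, so log|p(0)| = log(48) = 3.8712.
Apply Jensen: I(r) = log|p(0)| + Σ_k log(r/|z_k|), summed over zeros inside |z| < r.
  log(r/|z_k|) for z_k = 4: log(5/4) = 0.2231
  log(r/|z_k|) for z_k = -4: log(5/4) = 0.2231
  log(r/|z_k|) for z_k = 3: log(5/3) = 0.5108
Sum over inside zeros: 0.9571.
I(r) = log|p(0)| + (inside sum) = 3.8712 + 0.9571 = 4.8283.
Closed form (all zeros inside, monic): I(r) = n·log(r) = 3·log(5) = 4.8283. ✓

I(r) ≈ 4.8283.


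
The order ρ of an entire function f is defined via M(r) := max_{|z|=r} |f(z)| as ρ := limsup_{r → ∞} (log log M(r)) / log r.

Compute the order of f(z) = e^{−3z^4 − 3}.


|e^{−3z^4 − 3}| = e^{Re(-3·z^4) + -3} ≤ e^{3|z|^4 + -3} = e^{3r^4 + -3} on |z| = r, so ρ ≤ 4. Choosing z on |z|=r so that -3·z^4 is real positive (always possible by picking arg z appropriately) gives |f(z)| = e^{3r^4 + -3}, matching the bound. The additive constant -3 does not affect log log M(r) ~ 4·log r. Hence ρ = 4.
Therefore ρ = 4.

Order ρ = 4.


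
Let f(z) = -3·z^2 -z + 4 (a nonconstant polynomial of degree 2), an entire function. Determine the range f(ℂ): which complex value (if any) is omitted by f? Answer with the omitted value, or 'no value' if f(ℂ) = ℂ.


Little Picard bounds the complement of f(ℂ) to at most one point.
For every w ∈ ℂ, the equation p(z) − w = 0 is a nonconstant polynomial in z and hence has at least one root by the fundamental theorem of algebra. So p is surjective onto ℂ, omitting no value.

Omitted value: no value.


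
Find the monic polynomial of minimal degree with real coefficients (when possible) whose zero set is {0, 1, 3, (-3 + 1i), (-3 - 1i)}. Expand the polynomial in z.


The polynomial is p(z) = ∏_{α ∈ S} (z − α), where S = {0, 1, 3, (-3 + 1i), (-3 - 1i)}.
Expanding the product yields: p(z) = z^5 + 2·z^4 -11·z^3 -22·z^2 + 30·z.
Note conjugate pairs combine to real quadratics: (z − (-3+1i))(z − (-3−1i)) = z² + 6z + 10.
The resulting polynomial has degree 5 and real coefficients as required.

p(z) = z^5 + 2·z^4 -11·z^3 -22·z^2 + 30·z.


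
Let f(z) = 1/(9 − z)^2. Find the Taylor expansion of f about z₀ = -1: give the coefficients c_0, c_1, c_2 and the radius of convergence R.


Let w = z − z₀, so z = z₀ + w.
Then 9 − z = 9 − (z₀ + w) = (9 − z₀) − w = 10 − w.
f(z) = 1/(10 − w)^2 = (1/(10)^2) · (1 − w/(10))^{−2}.
By the binomial series (1−u)^{−2} = Σ_{n≥0} C(n+1, 1) u^n for |u|<1, with u = w/(10):
  c_n = C(n+1, 1) / (10)^(n+2).
  c_0 = 1/(10)^2 = 1/100.
  c_1 = 2/(10)^3 = 1/500.
  c_2 = 3/(10)^4 = 3/10000.
The series is valid for |w/d| < 1, i.e. |z − z₀| < |d|.
Radius of convergence: R = |9 − z₀| = |10| = 10 (distance from z₀ to the singularity z = 9).

c_0 = 1/100, c_1 = 1/500, c_2 = 3/10000; R = 10.


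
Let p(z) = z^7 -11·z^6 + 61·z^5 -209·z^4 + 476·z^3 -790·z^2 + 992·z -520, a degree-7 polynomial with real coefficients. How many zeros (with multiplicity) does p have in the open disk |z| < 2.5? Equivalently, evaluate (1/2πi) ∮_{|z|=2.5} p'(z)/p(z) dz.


The zeros of p are: (0 + 2i), (0 - 2i), (3 + 1i), (3 - 1i), (2 + 3i), (2 - 3i), 1.
Their magnitudes are: 2, 2, 3.162, 3.162, 3.606, 3.606, 1.
Zeros with |z| < R = 2.5: (0 + 2i), (0 - 2i), 1.
Count = 3.
By the argument principle, (1/2πi) ∮_{|z|=R} p'(z)/p(z) dz equals exactly this count.

Number of zeros inside |z| < 2.5: 3.


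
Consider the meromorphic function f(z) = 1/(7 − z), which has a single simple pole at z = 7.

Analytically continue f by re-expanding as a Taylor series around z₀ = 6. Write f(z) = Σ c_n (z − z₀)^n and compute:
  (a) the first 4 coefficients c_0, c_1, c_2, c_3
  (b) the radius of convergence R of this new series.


Let w = z − z₀, so z = z₀ + w.
Then 7 − z = 7 − (z₀ + w) = (7 − z₀) − w = 1 − w.
f(z) = 1/(1 − w) = (1/(1)) · 1/(1 − w/(1)) = Σ_{n≥0} w^n / (1)^(n+1).
So c_n = 1/(1)^(n+1):
  c_0 = 1/(1)^1 = 1.
  c_1 = 1/(1)^2 = 1.
  c_2 = 1/(1)^3 = 1.
  c_3 = 1/(1)^4 = 1.
The series is valid for |w/d| < 1, i.e. |z − z₀| < |d|.
Radius of convergence: R = |7 − z₀| = |1| = 1 (distance from z₀ to the singularity z = 7).

c_0 = 1, c_1 = 1, c_2 = 1, c_3 = 1; R = 1.


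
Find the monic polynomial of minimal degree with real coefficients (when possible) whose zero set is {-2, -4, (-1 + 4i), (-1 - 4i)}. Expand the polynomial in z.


The polynomial is p(z) = ∏_{α ∈ S} (z − α), where S = {-2, -4, (-1 + 4i), (-1 - 4i)}.
Expanding the product yields: p(z) = z^4 + 8·z^3 + 37·z^2 + 118·z + 136.
Note conjugate pairs combine to real quadratics: (z − (-1+4i))(z − (-1−4i)) = z² + 2z + 17.
The resulting polynomial has degree 4 and real coefficients as required.

p(z) = z^4 + 8·z^3 + 37·z^2 + 118·z + 136.


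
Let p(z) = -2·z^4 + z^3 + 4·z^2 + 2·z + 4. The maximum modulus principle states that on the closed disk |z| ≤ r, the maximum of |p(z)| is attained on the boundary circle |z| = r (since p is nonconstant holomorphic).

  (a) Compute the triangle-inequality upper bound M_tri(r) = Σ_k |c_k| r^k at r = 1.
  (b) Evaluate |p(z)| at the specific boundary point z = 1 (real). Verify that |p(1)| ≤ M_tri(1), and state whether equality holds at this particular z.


Coefficients: c_0 = 4, c_1 = 2, c_2 = 4, c_3 = 1, c_4 = -2. Radius r = 1.
Part (a). Triangle bound: M_tri(r) = Σ_k |c_k| r^k
  = |4|·1^0 + |2|·1^1 + |4|·1^2 + |1|·1^3 + |-2|·1^4
  = 4 + 2 + 4 + 1 + 2 = 13.
This bounds M(r) := max_{|z|=r} |p(z)| from above; equality holds iff all terms c_k z^k can be made to align in phase at a single z on |z|=r.
Part (b). At z = 1 (real, on the circle |z| = r):
  p(1) = (4)·1^0 + (2)·1^1 + (4)·1^2 + (1)·1^3 + (-2)·1^4 = 9.
  |p(1)| = 9.
Check: |p(1)| = 9 ≤ 13 = M_tri(1). ✓ Equality does not hold at z = 1 (the coefficients have mixed signs, so the terms do not all align in phase there).

M_tri(1) = 13; |p(1)| = 9; equality at z=1: no.


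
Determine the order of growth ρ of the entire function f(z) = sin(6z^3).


Write sin(w) = (e^{iw} ± e^{−iw})/(2 or 2i), so |sin(w)| ≤ e^{|w|}. With w = 6z^3, |w| ≤ 6r^3 + 0 on |z|=r, giving M(r) ≤ e^{6r^3 + 0} and ρ ≤ 3. For the lower bound, choose z on |z|=r with 6z^3 purely imaginary of modulus 6r^3; then |sin(6z^3)| grows like e^{6r^3}/2, so ρ ≥ 3. Hence ρ = 3.
Therefore ρ = 3.

Order ρ = 3.


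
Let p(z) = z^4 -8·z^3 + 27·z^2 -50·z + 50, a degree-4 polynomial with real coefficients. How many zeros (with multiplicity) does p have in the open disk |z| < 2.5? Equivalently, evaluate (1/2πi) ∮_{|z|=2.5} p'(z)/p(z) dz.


The zeros of p are: (1 + 2i), (1 - 2i), (3 + 1i), (3 - 1i).
Their magnitudes are: 2.236, 2.236, 3.162, 3.162.
Zeros with |z| < R = 2.5: (1 + 2i), (1 - 2i).
Count = 2.
By the argument principle, (1/2πi) ∮_{|z|=R} p'(z)/p(z) dz equals exactly this count.

Number of zeros inside |z| < 2.5: 2.


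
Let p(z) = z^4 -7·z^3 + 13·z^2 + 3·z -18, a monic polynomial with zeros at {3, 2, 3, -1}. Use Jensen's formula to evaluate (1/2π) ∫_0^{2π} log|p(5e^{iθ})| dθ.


Zeros: -1, 2, 3, 3; r = 5.
Inside |z| < r: -1, 2, 3, 3. Outside (|z| ≥ r): ∅.
p(0) = -18, so log|p(0)| = log(18) = 2.8904.
Apply Jensen: I(r) = log|p(0)| + Σ_k log(r/|z_k|), summed over zeros inside |z| < r.
  log(r/|z_k|) for z_k = 3: log(5/3) = 0.5108
  log(r/|z_k|) for z_k = 2: log(5/2) = 0.9163
  log(r/|z_k|) for z_k = 3: log(5/3) = 0.5108
  log(r/|z_k|) for z_k = -1: log(5/1) = 1.6094
Sum over inside zeros: 3.5474.
I(r) = log|p(0)| + (inside sum) = 2.8904 + 3.5474 = 6.4378.
Closed form (all zeros inside, monic): I(r) = n·log(r) = 4·log(5) = 6.4378. ✓

I(r) ≈ 6.4378.


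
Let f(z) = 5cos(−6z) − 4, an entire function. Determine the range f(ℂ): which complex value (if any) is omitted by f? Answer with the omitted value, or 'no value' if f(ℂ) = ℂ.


Little Picard bounds the complement of f(ℂ) to at most one point.
cos is entire and surjective onto ℂ: for every w ∈ ℂ, cos(ζ) = w has a solution ζ ∈ ℂ (e.g., via the complex inverse arccos). With ζ = −6z this gives z = ζ/(-6). Then 5·cos(−6z) takes every value in 5·ℂ = ℂ, and adding -4 is a bijection of ℂ. So f is surjective and omits no value. (Note: only on the real line is cos bounded by [−1, 1].)

Omitted value: no value.


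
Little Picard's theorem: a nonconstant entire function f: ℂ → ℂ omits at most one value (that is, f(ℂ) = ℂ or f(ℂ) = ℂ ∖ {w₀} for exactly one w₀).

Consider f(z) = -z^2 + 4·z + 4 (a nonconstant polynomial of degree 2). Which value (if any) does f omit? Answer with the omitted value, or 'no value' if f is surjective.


Little Picard bounds the complement of f(ℂ) to at most one point.
For every w ∈ ℂ, the equation p(z) − w = 0 is a nonconstant polynomial in z and hence has at least one root by the fundamental theorem of algebra. So p is surjective onto ℂ, omitting no value.

Omitted value: no value.


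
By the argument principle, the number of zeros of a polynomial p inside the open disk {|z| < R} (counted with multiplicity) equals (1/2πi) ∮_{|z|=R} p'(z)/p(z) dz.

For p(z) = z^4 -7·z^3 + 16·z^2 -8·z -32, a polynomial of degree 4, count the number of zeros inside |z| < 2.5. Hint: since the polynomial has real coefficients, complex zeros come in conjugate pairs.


The zeros of p are: (2 + 2i), (2 - 2i), 4, -1.
Their magnitudes are: 2.828, 2.828, 4, 1.
Zeros with |z| < R = 2.5: -1.
Count = 1.
By the argument principle, (1/2πi) ∮_{|z|=R} p'(z)/p(z) dz equals exactly this count.

Number of zeros inside |z| < 2.5: 1.


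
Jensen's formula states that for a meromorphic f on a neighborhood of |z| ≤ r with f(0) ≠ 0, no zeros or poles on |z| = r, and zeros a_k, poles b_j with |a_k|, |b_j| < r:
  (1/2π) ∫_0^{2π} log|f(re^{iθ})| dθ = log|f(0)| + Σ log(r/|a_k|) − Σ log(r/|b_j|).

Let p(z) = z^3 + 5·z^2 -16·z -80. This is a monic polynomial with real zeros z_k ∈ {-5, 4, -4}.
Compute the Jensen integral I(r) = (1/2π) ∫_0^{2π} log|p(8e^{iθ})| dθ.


Zeros: -5, -4, 4; r = 8.
Inside |z| < r: -5, -4, 4. Outside (|z| ≥ r): ∅.
p(0) = -80, so log|p(0)| = log(80) = 4.3820.
Apply Jensen: I(r) = log|p(0)| + Σ_k log(r/|z_k|), summed over zeros inside |z| < r.
  log(r/|z_k|) for z_k = -5: log(8/5) = 0.4700
  log(r/|z_k|) for z_k = 4: log(8/4) = 0.6931
  log(r/|z_k|) for z_k = -4: log(8/4) = 0.6931
Sum over inside zeros: 1.8563.
I(r) = log|p(0)| + (inside sum) = 4.3820 + 1.8563 = 6.2383.
Closed form (all zeros inside, monic): I(r) = n·log(r) = 3·log(8) = 6.2383. ✓

I(r) ≈ 6.2383.


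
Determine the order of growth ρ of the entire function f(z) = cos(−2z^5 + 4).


Write cos(w) = (e^{iw} ± e^{−iw})/(2 or 2i), so |cos(w)| ≤ e^{|w|}. With w = −2z^5 + 4, |w| ≤ 2r^5 + 4 on |z|=r, giving M(r) ≤ e^{2r^5 + 4} and ρ ≤ 5. For the lower bound, choose z on |z|=r with -2z^5 purely imaginary of modulus 2r^5; then |cos(−2z^5 + 4)| grows like e^{2r^5}/2, so ρ ≥ 5. Hence ρ = 5.
Therefore ρ = 5.

Order ρ = 5.


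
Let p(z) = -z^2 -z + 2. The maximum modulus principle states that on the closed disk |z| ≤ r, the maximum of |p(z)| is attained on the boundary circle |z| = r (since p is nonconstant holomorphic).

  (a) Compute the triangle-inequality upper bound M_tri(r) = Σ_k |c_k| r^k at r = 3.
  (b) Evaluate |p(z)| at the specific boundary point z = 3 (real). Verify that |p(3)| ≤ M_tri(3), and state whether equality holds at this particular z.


Coefficients: c_0 = 2, c_1 = -1, c_2 = -1. Radius r = 3.
Part (a). Triangle bound: M_tri(r) = Σ_k |c_k| r^k
  = |2|·3^0 + |-1|·3^1 + |-1|·3^2
  = 2 + 3 + 9 = 14.
This bounds M(r) := max_{|z|=r} |p(z)| from above; equality holds iff all terms c_k z^k can be made to align in phase at a single z on |z|=r.
Part (b). At z = 3 (real, on the circle |z| = r):
  p(3) = (2)·3^0 + (-1)·3^1 + (-1)·3^2 = -10.
  |p(3)| = 10.
Check: |p(3)| = 10 ≤ 14 = M_tri(3). ✓ Equality does not hold at z = 3 (the coefficients have mixed signs, so the terms do not all align in phase there).

M_tri(3) = 14; |p(3)| = 10; equality at z=3: no.


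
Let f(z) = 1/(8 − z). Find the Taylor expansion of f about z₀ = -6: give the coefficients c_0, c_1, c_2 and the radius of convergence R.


Let w = z − z₀, so z = z₀ + w.
Then 8 − z = 8 − (z₀ + w) = (8 − z₀) − w = 14 − w.
f(z) = 1/(14 − w) = (1/(14)) · 1/(1 − w/(14)) = Σ_{n≥0} w^n / (14)^(n+1).
So c_n = 1/(14)^(n+1):
  c_0 = 1/(14)^1 = 1/14.
  c_1 = 1/(14)^2 = 1/196.
  c_2 = 1/(14)^3 = 1/2744.
The series is valid for |w/d| < 1, i.e. |z − z₀| < |d|.
Radius of convergence: R = |8 − z₀| = |14| = 14 (distance from z₀ to the singularity z = 8).

c_0 = 1/14, c_1 = 1/196, c_2 = 1/2744; R = 14.
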